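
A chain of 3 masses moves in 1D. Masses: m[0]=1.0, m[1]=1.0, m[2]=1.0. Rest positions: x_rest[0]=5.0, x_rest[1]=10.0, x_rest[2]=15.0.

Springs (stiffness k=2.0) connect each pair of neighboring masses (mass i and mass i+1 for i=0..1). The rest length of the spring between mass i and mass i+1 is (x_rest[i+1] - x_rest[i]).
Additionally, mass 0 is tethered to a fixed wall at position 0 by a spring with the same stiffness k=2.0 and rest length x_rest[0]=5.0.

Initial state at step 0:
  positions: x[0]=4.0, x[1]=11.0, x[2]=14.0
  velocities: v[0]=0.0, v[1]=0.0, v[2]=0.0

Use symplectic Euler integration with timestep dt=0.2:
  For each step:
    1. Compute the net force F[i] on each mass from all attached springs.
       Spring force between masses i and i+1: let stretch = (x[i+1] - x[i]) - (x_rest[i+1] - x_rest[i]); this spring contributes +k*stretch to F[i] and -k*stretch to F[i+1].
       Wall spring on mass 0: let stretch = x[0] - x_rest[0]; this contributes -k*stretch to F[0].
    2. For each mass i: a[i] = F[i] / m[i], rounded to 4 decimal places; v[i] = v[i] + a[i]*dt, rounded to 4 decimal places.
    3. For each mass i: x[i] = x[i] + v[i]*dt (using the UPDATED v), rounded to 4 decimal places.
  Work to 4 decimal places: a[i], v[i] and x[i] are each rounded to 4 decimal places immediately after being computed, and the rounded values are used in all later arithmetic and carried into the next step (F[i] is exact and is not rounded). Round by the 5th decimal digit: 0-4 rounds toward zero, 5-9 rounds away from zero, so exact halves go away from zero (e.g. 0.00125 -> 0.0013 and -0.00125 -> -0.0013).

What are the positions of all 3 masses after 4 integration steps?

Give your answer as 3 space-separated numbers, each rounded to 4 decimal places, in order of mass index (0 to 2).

Step 0: x=[4.0000 11.0000 14.0000] v=[0.0000 0.0000 0.0000]
Step 1: x=[4.2400 10.6800 14.1600] v=[1.2000 -1.6000 0.8000]
Step 2: x=[4.6560 10.1232 14.4416] v=[2.0800 -2.7840 1.4080]
Step 3: x=[5.1369 9.4745 14.7777] v=[2.4045 -3.2435 1.6806]
Step 4: x=[5.5539 8.9030 15.0896] v=[2.0848 -2.8573 1.5593]

Answer: 5.5539 8.9030 15.0896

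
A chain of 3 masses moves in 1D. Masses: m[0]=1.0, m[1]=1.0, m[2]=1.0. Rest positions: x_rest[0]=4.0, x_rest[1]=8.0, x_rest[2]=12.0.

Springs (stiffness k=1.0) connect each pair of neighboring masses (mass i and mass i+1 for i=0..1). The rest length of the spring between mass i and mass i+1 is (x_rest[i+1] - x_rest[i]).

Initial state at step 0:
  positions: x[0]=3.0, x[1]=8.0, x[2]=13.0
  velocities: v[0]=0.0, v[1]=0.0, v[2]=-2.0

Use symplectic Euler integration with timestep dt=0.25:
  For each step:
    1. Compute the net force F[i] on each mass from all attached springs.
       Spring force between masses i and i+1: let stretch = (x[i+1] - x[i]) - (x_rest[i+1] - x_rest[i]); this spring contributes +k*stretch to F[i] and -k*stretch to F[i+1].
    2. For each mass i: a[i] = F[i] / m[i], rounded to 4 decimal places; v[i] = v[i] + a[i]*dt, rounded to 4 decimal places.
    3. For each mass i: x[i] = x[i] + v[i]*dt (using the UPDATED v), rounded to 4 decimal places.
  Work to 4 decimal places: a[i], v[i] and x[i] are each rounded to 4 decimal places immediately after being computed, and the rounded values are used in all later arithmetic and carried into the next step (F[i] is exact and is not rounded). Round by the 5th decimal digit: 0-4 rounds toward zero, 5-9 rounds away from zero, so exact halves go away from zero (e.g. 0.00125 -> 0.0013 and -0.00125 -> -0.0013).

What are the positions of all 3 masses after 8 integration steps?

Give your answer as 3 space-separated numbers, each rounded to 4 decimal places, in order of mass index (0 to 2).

Step 0: x=[3.0000 8.0000 13.0000] v=[0.0000 0.0000 -2.0000]
Step 1: x=[3.0625 8.0000 12.4375] v=[0.2500 0.0000 -2.2500]
Step 2: x=[3.1836 7.9688 11.8477] v=[0.4844 -0.1250 -2.3594]
Step 3: x=[3.3538 7.8809 11.2654] v=[0.6807 -0.3516 -2.3291]
Step 4: x=[3.5569 7.7216 10.7216] v=[0.8125 -0.6373 -2.1752]
Step 5: x=[3.7703 7.4895 10.2403] v=[0.8537 -0.9285 -1.9252]
Step 6: x=[3.9662 7.1969 9.8371] v=[0.7835 -1.1706 -1.6129]
Step 7: x=[4.1140 6.8674 9.5189] v=[0.5912 -1.3182 -1.2730]
Step 8: x=[4.1839 6.5315 9.2849] v=[0.2796 -1.3437 -0.9359]

Answer: 4.1839 6.5315 9.2849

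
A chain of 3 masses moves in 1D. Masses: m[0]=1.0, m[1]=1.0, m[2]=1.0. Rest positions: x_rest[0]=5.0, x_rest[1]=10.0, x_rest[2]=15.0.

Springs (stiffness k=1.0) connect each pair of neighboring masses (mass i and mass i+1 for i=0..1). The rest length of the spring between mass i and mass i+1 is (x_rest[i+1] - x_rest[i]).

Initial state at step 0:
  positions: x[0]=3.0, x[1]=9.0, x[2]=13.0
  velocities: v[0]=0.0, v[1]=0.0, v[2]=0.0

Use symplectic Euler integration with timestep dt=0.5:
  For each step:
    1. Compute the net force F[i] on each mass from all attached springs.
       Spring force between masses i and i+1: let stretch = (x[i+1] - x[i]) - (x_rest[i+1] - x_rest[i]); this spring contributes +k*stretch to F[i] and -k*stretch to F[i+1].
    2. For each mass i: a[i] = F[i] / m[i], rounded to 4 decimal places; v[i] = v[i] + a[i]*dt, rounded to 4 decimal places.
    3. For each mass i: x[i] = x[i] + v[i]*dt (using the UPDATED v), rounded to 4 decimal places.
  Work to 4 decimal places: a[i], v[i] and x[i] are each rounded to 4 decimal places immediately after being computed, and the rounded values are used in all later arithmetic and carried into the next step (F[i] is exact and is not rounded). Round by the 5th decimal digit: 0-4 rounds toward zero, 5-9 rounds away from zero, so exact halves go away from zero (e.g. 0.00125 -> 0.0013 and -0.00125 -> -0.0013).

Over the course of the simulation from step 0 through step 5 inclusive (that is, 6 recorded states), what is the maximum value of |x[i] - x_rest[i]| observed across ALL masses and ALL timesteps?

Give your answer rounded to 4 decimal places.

Step 0: x=[3.0000 9.0000 13.0000] v=[0.0000 0.0000 0.0000]
Step 1: x=[3.2500 8.5000 13.2500] v=[0.5000 -1.0000 0.5000]
Step 2: x=[3.5625 7.8750 13.5625] v=[0.6250 -1.2500 0.6250]
Step 3: x=[3.7032 7.5938 13.7032] v=[0.2813 -0.5625 0.2813]
Step 4: x=[3.5665 7.8673 13.5665] v=[-0.2734 0.5469 -0.2734]
Step 5: x=[3.2550 8.4904 13.2550] v=[-0.6230 1.2461 -0.6230]
Max displacement = 2.4062

Answer: 2.4062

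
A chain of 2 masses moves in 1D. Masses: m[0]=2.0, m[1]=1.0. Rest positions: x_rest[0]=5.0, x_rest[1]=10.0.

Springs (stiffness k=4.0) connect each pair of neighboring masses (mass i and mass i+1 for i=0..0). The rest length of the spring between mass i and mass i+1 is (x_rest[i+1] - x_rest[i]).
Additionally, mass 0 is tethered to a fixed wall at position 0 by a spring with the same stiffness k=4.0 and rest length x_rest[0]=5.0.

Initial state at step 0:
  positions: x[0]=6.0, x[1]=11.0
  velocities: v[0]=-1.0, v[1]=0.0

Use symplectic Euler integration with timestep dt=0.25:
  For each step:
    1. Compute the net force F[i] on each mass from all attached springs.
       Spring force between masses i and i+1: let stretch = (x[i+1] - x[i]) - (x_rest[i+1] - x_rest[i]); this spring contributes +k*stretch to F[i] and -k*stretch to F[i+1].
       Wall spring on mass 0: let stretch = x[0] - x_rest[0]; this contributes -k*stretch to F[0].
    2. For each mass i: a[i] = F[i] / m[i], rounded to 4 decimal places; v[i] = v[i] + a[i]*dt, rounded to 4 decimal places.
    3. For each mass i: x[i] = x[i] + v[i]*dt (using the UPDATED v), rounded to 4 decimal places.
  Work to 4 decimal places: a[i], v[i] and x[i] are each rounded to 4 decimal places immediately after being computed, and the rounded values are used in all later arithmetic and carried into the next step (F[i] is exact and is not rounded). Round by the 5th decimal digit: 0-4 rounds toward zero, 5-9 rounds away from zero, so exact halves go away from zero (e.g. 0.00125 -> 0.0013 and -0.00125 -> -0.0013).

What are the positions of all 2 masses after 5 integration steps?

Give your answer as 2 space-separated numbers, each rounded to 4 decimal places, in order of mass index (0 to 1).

Step 0: x=[6.0000 11.0000] v=[-1.0000 0.0000]
Step 1: x=[5.6250 11.0000] v=[-1.5000 0.0000]
Step 2: x=[5.2188 10.9063] v=[-1.6250 -0.3750]
Step 3: x=[4.8711 10.6407] v=[-1.3907 -1.0625]
Step 4: x=[4.6357 10.1827] v=[-0.9415 -1.8321]
Step 5: x=[4.5142 9.5879] v=[-0.4859 -2.3791]

Answer: 4.5142 9.5879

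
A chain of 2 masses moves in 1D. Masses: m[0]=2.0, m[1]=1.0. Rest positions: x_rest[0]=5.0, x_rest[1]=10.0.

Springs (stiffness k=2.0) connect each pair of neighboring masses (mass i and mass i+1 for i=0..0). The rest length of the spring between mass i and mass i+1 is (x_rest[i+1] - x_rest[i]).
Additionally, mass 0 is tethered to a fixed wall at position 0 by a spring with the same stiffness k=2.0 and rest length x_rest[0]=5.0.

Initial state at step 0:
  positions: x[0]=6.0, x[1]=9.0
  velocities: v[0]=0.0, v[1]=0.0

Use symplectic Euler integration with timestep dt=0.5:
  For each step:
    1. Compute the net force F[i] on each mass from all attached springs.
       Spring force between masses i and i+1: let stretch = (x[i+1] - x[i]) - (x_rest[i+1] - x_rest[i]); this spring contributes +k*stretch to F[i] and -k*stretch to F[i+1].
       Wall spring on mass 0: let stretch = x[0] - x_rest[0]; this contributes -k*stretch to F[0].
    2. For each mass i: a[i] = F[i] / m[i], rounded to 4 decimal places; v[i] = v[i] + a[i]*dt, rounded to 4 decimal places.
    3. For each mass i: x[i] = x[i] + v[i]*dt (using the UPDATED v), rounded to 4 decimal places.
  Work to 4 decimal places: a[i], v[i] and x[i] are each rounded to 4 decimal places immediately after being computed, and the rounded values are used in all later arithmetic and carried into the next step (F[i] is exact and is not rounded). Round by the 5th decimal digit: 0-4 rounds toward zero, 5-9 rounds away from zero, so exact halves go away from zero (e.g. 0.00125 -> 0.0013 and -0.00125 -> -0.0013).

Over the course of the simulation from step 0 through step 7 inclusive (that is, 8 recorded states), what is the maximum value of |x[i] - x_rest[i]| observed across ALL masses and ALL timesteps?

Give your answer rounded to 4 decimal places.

Step 0: x=[6.0000 9.0000] v=[0.0000 0.0000]
Step 1: x=[5.2500 10.0000] v=[-1.5000 2.0000]
Step 2: x=[4.3750 11.1250] v=[-1.7500 2.2500]
Step 3: x=[4.0938 11.3750] v=[-0.5625 0.5000]
Step 4: x=[4.6094 10.4844] v=[1.0312 -1.7812]
Step 5: x=[5.4414 9.1563] v=[1.6640 -2.6562]
Step 6: x=[5.8418 8.4708] v=[0.8008 -1.3711]
Step 7: x=[5.4390 8.9708] v=[-0.8056 0.9999]
Max displacement = 1.5292

Answer: 1.5292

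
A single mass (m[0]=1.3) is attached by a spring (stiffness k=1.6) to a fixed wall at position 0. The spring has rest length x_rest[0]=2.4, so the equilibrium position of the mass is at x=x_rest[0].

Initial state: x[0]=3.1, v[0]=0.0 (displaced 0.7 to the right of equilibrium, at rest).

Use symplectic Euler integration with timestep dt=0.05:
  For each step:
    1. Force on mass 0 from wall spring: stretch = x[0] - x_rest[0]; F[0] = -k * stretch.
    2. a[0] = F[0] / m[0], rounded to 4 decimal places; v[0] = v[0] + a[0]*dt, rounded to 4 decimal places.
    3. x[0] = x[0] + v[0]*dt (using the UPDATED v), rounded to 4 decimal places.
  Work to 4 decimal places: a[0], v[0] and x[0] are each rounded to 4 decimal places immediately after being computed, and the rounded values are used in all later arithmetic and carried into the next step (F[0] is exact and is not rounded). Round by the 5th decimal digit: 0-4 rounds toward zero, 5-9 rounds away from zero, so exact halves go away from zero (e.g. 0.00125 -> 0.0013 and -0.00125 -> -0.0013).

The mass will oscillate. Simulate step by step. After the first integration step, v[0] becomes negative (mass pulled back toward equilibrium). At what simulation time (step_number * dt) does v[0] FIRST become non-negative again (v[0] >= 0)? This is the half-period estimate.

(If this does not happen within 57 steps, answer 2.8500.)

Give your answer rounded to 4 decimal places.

Answer: 2.8500

Derivation:
Step 0: x=[3.1000] v=[0.0000]
Step 1: x=[3.0978] v=[-0.0431]
Step 2: x=[3.0935] v=[-0.0860]
Step 3: x=[3.0871] v=[-0.1287]
Step 4: x=[3.0786] v=[-0.1710]
Step 5: x=[3.0680] v=[-0.2128]
Step 6: x=[3.0553] v=[-0.2539]
Step 7: x=[3.0406] v=[-0.2942]
Step 8: x=[3.0239] v=[-0.3336]
Step 9: x=[3.0053] v=[-0.3720]
Step 10: x=[2.9848] v=[-0.4093]
Step 11: x=[2.9625] v=[-0.4453]
Step 12: x=[2.9385] v=[-0.4799]
Step 13: x=[2.9129] v=[-0.5130]
Step 14: x=[2.8857] v=[-0.5446]
Step 15: x=[2.8570] v=[-0.5745]
Step 16: x=[2.8269] v=[-0.6026]
Step 17: x=[2.7955] v=[-0.6289]
Step 18: x=[2.7628] v=[-0.6532]
Step 19: x=[2.7290] v=[-0.6755]
Step 20: x=[2.6942] v=[-0.6957]
Step 21: x=[2.6585] v=[-0.7138]
Step 22: x=[2.6220] v=[-0.7297]
Step 23: x=[2.5848] v=[-0.7434]
Step 24: x=[2.5471] v=[-0.7548]
Step 25: x=[2.5089] v=[-0.7639]
Step 26: x=[2.4704] v=[-0.7706]
Step 27: x=[2.4317] v=[-0.7749]
Step 28: x=[2.3929] v=[-0.7769]
Step 29: x=[2.3541] v=[-0.7765]
Step 30: x=[2.3154] v=[-0.7737]
Step 31: x=[2.2770] v=[-0.7685]
Step 32: x=[2.2390] v=[-0.7609]
Step 33: x=[2.2015] v=[-0.7510]
Step 34: x=[2.1646] v=[-0.7388]
Step 35: x=[2.1284] v=[-0.7243]
Step 36: x=[2.0930] v=[-0.7076]
Step 37: x=[2.0586] v=[-0.6887]
Step 38: x=[2.0252] v=[-0.6677]
Step 39: x=[1.9930] v=[-0.6446]
Step 40: x=[1.9620] v=[-0.6196]
Step 41: x=[1.9324] v=[-0.5926]
Step 42: x=[1.9042] v=[-0.5638]
Step 43: x=[1.8775] v=[-0.5333]
Step 44: x=[1.8524] v=[-0.5011]
Step 45: x=[1.8290] v=[-0.4674]
Step 46: x=[1.8074] v=[-0.4323]
Step 47: x=[1.7876] v=[-0.3958]
Step 48: x=[1.7697] v=[-0.3581]
Step 49: x=[1.7537] v=[-0.3193]
Step 50: x=[1.7397] v=[-0.2795]
Step 51: x=[1.7278] v=[-0.2389]
Step 52: x=[1.7179] v=[-0.1975]
Step 53: x=[1.7101] v=[-0.1555]
Step 54: x=[1.7045] v=[-0.1130]
Step 55: x=[1.7010] v=[-0.0702]
Step 56: x=[1.6996] v=[-0.0272]
Step 57: x=[1.7004] v=[0.0159]
First v>=0 after going negative at step 57, time=2.8500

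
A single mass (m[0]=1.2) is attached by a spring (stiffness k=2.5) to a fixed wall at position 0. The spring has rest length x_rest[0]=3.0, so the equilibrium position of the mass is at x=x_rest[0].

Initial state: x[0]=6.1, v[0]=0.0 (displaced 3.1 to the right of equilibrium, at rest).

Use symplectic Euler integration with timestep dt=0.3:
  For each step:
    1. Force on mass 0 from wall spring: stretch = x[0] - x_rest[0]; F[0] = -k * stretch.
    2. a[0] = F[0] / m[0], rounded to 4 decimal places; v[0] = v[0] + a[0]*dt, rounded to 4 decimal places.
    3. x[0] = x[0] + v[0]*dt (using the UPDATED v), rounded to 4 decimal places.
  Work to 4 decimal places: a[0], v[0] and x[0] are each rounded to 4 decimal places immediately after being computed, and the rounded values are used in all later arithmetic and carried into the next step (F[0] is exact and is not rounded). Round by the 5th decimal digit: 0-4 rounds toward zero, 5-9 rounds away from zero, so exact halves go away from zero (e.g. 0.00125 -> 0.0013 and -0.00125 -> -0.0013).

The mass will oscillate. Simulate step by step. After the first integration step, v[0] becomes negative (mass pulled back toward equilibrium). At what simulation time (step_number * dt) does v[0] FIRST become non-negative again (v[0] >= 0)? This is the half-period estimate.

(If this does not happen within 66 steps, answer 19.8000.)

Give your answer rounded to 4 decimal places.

Step 0: x=[6.1000] v=[0.0000]
Step 1: x=[5.5188] v=[-1.9375]
Step 2: x=[4.4653] v=[-3.5118]
Step 3: x=[3.1370] v=[-4.4276]
Step 4: x=[1.7830] v=[-4.5132]
Step 5: x=[0.6572] v=[-3.7526]
Step 6: x=[-0.0293] v=[-2.2884]
Step 7: x=[-0.1478] v=[-0.3951]
Step 8: x=[0.3239] v=[1.5723]
First v>=0 after going negative at step 8, time=2.4000

Answer: 2.4000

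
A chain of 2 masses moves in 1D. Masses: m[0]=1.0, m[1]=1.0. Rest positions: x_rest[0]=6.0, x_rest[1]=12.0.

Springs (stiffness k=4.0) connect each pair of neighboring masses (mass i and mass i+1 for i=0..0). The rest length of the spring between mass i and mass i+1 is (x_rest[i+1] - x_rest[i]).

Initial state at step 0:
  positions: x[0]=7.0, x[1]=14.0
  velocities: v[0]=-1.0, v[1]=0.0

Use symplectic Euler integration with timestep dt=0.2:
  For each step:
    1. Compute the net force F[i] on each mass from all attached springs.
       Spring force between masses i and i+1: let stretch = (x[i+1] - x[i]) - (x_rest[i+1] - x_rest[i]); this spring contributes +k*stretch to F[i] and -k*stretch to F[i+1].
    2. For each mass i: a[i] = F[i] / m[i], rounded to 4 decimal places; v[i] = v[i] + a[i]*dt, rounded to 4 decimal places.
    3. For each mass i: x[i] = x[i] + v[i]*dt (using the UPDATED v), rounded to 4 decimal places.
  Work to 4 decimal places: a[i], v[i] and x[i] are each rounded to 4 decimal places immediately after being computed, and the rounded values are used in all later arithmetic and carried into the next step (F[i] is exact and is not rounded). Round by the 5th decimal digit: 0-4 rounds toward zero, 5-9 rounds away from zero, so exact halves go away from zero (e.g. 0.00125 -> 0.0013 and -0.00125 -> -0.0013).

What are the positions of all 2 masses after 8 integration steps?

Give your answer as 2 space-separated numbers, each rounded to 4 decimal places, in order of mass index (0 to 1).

Answer: 6.7986 12.6014

Derivation:
Step 0: x=[7.0000 14.0000] v=[-1.0000 0.0000]
Step 1: x=[6.9600 13.8400] v=[-0.2000 -0.8000]
Step 2: x=[7.0608 13.5392] v=[0.5040 -1.5040]
Step 3: x=[7.2381 13.1619] v=[0.8867 -1.8867]
Step 4: x=[7.4032 12.7968] v=[0.8257 -1.8257]
Step 5: x=[7.4713 12.5287] v=[0.3406 -1.3406]
Step 6: x=[7.3886 12.4114] v=[-0.4135 -0.5865]
Step 7: x=[7.1495 12.4505] v=[-1.1953 0.1953]
Step 8: x=[6.7986 12.6014] v=[-1.7545 0.7545]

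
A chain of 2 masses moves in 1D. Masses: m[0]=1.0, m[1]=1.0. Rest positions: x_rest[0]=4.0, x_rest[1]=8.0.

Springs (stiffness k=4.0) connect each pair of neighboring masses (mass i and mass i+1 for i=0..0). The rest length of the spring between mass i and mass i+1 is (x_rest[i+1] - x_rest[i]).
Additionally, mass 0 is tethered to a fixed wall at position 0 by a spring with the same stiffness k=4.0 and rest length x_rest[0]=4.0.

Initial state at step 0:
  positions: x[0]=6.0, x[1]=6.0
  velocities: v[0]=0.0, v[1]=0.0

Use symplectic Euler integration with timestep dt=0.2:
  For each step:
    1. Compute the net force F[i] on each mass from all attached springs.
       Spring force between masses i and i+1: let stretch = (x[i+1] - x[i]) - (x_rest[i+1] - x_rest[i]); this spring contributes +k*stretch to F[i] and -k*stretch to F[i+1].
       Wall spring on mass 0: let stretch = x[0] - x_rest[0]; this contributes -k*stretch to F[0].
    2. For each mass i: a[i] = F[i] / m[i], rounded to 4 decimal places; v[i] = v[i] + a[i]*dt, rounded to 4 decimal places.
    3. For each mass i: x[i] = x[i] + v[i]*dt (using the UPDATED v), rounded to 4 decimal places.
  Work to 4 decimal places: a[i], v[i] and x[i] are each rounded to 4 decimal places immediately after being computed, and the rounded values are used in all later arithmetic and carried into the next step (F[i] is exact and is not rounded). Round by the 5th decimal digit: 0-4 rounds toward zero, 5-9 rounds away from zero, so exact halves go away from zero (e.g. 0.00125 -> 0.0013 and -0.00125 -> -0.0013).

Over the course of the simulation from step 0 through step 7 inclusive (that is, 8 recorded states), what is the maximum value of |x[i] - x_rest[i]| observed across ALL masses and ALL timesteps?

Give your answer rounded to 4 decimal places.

Answer: 2.5881

Derivation:
Step 0: x=[6.0000 6.0000] v=[0.0000 0.0000]
Step 1: x=[5.0400 6.6400] v=[-4.8000 3.2000]
Step 2: x=[3.5296 7.6640] v=[-7.5520 5.1200]
Step 3: x=[2.1160 8.6665] v=[-7.0682 5.0125]
Step 4: x=[1.4119 9.2609] v=[-3.5206 2.9721]
Step 5: x=[1.7377 9.2395] v=[1.6291 -0.1071]
Step 6: x=[2.9858 8.6578] v=[6.2404 -2.9085]
Step 7: x=[4.6637 7.8086] v=[8.3894 -4.2461]
Max displacement = 2.5881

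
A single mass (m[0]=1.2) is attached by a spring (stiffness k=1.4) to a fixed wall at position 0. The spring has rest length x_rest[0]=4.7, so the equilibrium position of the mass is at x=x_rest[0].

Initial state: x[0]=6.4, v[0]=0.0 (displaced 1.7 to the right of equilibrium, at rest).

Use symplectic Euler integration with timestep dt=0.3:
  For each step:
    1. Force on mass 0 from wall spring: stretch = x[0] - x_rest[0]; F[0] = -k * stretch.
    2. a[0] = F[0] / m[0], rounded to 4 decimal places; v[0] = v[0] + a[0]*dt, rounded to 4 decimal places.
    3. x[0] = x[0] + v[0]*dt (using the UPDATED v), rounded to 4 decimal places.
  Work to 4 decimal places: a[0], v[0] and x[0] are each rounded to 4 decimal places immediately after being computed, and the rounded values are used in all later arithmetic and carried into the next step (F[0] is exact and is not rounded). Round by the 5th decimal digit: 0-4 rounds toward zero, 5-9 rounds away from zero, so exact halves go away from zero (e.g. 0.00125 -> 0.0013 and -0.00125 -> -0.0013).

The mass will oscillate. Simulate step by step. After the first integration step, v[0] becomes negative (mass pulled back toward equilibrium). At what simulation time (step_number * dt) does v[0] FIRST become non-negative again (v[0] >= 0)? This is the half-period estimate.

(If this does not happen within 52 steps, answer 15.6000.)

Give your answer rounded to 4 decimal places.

Answer: 3.0000

Derivation:
Step 0: x=[6.4000] v=[0.0000]
Step 1: x=[6.2215] v=[-0.5950]
Step 2: x=[5.8833] v=[-1.1275]
Step 3: x=[5.4208] v=[-1.5417]
Step 4: x=[4.8826] v=[-1.7940]
Step 5: x=[4.3252] v=[-1.8579]
Step 6: x=[3.8072] v=[-1.7267]
Step 7: x=[3.3829] v=[-1.4142]
Step 8: x=[3.0969] v=[-0.9532]
Step 9: x=[2.9793] v=[-0.3921]
Step 10: x=[3.0424] v=[0.2102]
First v>=0 after going negative at step 10, time=3.0000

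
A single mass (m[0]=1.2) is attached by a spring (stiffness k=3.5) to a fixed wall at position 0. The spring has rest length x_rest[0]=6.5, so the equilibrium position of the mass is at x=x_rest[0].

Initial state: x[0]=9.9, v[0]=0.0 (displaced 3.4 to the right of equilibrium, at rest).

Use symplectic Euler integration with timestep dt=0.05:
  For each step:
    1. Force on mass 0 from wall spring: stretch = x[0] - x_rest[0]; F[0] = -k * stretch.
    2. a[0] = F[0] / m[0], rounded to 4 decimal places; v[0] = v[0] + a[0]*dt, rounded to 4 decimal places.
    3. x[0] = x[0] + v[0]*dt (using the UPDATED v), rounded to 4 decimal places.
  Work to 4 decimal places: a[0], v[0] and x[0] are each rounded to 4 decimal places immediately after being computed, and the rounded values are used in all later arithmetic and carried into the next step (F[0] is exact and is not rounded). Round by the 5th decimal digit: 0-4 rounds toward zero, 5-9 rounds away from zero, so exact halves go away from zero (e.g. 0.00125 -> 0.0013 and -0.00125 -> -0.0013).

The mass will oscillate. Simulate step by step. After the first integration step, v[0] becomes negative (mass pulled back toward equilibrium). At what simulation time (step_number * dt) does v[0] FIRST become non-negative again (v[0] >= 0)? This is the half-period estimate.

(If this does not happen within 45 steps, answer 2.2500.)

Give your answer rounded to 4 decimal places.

Answer: 1.8500

Derivation:
Step 0: x=[9.9000] v=[0.0000]
Step 1: x=[9.8752] v=[-0.4958]
Step 2: x=[9.8258] v=[-0.9880]
Step 3: x=[9.7522] v=[-1.4730]
Step 4: x=[9.6548] v=[-1.9473]
Step 5: x=[9.5344] v=[-2.4074]
Step 6: x=[9.3919] v=[-2.8499]
Step 7: x=[9.2283] v=[-3.2716]
Step 8: x=[9.0448] v=[-3.6695]
Step 9: x=[8.8428] v=[-4.0406]
Step 10: x=[8.6237] v=[-4.3823]
Step 11: x=[8.3891] v=[-4.6920]
Step 12: x=[8.1407] v=[-4.9675]
Step 13: x=[7.8804] v=[-5.2068]
Step 14: x=[7.6100] v=[-5.4081]
Step 15: x=[7.3315] v=[-5.5700]
Step 16: x=[7.0469] v=[-5.6913]
Step 17: x=[6.7583] v=[-5.7711]
Step 18: x=[6.4679] v=[-5.8088]
Step 19: x=[6.1777] v=[-5.8041]
Step 20: x=[5.8898] v=[-5.7571]
Step 21: x=[5.6064] v=[-5.6681]
Step 22: x=[5.3295] v=[-5.5378]
Step 23: x=[5.0611] v=[-5.3671]
Step 24: x=[4.8032] v=[-5.1573]
Step 25: x=[4.5577] v=[-4.9099]
Step 26: x=[4.3264] v=[-4.6267]
Step 27: x=[4.1109] v=[-4.3097]
Step 28: x=[3.9128] v=[-3.9613]
Step 29: x=[3.7336] v=[-3.5840]
Step 30: x=[3.5746] v=[-3.1806]
Step 31: x=[3.4369] v=[-2.7540]
Step 32: x=[3.3215] v=[-2.3073]
Step 33: x=[3.2293] v=[-1.8438]
Step 34: x=[3.1610] v=[-1.3668]
Step 35: x=[3.1170] v=[-0.8799]
Step 36: x=[3.0977] v=[-0.3865]
Step 37: x=[3.1032] v=[0.1097]
First v>=0 after going negative at step 37, time=1.8500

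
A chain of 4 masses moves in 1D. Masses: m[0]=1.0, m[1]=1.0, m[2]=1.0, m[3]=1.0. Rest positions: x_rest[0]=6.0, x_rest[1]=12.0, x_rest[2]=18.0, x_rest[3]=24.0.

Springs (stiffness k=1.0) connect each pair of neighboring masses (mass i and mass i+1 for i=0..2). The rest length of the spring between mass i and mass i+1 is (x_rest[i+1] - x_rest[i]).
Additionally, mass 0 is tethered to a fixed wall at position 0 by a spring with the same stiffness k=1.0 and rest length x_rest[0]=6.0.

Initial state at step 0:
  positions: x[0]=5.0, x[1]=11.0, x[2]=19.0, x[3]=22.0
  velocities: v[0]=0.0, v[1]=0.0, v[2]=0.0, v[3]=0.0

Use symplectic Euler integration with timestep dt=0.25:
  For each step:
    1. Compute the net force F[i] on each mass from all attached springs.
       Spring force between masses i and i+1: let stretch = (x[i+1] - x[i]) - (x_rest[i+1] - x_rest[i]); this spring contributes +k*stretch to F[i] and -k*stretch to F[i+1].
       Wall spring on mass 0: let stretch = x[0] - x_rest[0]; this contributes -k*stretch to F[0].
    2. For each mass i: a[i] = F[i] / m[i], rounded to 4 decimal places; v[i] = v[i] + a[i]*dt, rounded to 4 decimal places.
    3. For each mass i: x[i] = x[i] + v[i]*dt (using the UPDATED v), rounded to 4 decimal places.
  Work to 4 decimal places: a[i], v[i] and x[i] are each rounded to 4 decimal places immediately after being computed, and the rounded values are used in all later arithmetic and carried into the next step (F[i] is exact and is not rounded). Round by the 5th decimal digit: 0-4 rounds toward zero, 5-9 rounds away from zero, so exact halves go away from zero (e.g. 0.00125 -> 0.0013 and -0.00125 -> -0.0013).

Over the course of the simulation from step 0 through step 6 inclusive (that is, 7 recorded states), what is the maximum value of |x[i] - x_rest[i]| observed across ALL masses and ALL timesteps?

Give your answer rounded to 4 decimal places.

Answer: 2.3089

Derivation:
Step 0: x=[5.0000 11.0000 19.0000 22.0000] v=[0.0000 0.0000 0.0000 0.0000]
Step 1: x=[5.0625 11.1250 18.6875 22.1875] v=[0.2500 0.5000 -1.2500 0.7500]
Step 2: x=[5.1875 11.3438 18.1211 22.5313] v=[0.5000 0.8750 -2.2656 1.3750]
Step 3: x=[5.3731 11.6014 17.4068 22.9744] v=[0.7422 1.0303 -2.8574 1.7725]
Step 4: x=[5.6121 11.8326 16.6776 23.4446] v=[0.9560 0.9246 -2.9169 1.8806]
Step 5: x=[5.8891 11.9778 16.0685 23.8668] v=[1.1081 0.5807 -2.4364 1.6889]
Step 6: x=[6.1786 11.9981 15.6911 24.1766] v=[1.1580 0.0812 -1.5095 1.2393]
Max displacement = 2.3089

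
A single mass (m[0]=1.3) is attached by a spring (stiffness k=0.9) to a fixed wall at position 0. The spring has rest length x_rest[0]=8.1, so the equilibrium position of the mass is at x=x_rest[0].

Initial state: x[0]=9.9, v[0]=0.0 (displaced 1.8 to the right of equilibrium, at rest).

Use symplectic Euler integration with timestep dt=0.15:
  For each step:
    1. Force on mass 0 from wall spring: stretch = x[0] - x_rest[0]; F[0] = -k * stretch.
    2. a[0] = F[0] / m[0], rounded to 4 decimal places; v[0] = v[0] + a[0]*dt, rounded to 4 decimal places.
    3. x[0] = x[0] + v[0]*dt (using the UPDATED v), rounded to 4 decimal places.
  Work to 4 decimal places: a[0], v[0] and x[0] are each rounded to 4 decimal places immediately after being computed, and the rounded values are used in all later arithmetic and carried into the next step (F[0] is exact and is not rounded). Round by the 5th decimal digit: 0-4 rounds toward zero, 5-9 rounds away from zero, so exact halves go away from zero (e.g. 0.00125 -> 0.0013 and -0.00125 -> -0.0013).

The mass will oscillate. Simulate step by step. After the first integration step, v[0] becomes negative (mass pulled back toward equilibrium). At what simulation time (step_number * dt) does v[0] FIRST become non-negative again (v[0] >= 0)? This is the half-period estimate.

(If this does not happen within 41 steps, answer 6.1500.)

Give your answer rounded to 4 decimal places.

Step 0: x=[9.9000] v=[0.0000]
Step 1: x=[9.8720] v=[-0.1869]
Step 2: x=[9.8164] v=[-0.3709]
Step 3: x=[9.7340] v=[-0.5491]
Step 4: x=[9.6262] v=[-0.7188]
Step 5: x=[9.4946] v=[-0.8773]
Step 6: x=[9.3413] v=[-1.0221]
Step 7: x=[9.1687] v=[-1.1510]
Step 8: x=[8.9794] v=[-1.2620]
Step 9: x=[8.7764] v=[-1.3533]
Step 10: x=[8.5629] v=[-1.4235]
Step 11: x=[8.3422] v=[-1.4716]
Step 12: x=[8.1177] v=[-1.4968]
Step 13: x=[7.8929] v=[-1.4986]
Step 14: x=[7.6713] v=[-1.4771]
Step 15: x=[7.4564] v=[-1.4326]
Step 16: x=[7.2515] v=[-1.3658]
Step 17: x=[7.0598] v=[-1.2777]
Step 18: x=[6.8843] v=[-1.1697]
Step 19: x=[6.7278] v=[-1.0435]
Step 20: x=[6.5927] v=[-0.9010]
Step 21: x=[6.4810] v=[-0.7445]
Step 22: x=[6.3945] v=[-0.5764]
Step 23: x=[6.3346] v=[-0.3993]
Step 24: x=[6.3022] v=[-0.2160]
Step 25: x=[6.2978] v=[-0.0293]
Step 26: x=[6.3215] v=[0.1579]
First v>=0 after going negative at step 26, time=3.9000

Answer: 3.9000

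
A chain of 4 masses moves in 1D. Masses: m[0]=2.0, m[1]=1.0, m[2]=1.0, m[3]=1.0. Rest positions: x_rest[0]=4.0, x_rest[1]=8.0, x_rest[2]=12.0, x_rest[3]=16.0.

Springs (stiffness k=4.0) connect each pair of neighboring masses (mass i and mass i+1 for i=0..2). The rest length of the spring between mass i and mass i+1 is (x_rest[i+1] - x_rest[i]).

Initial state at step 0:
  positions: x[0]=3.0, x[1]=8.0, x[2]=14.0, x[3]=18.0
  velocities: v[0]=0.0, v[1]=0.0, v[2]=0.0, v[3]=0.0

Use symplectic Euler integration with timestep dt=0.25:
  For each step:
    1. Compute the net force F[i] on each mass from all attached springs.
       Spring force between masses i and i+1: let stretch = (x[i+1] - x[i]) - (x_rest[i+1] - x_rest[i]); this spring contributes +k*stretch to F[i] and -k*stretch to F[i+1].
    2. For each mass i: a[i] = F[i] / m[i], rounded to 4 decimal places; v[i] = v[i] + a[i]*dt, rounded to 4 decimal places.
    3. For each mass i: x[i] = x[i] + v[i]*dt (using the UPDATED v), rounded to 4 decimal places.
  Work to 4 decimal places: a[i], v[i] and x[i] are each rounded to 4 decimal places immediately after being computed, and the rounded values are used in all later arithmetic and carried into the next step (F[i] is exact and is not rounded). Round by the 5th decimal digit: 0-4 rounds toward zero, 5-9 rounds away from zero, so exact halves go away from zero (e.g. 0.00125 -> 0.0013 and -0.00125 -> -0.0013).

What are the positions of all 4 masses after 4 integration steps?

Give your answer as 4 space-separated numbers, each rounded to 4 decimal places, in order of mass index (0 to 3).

Step 0: x=[3.0000 8.0000 14.0000 18.0000] v=[0.0000 0.0000 0.0000 0.0000]
Step 1: x=[3.1250 8.2500 13.5000 18.0000] v=[0.5000 1.0000 -2.0000 0.0000]
Step 2: x=[3.3906 8.5313 12.8125 17.8750] v=[1.0625 1.1250 -2.7500 -0.5000]
Step 3: x=[3.7988 8.5977 12.3203 17.4844] v=[1.6329 0.2655 -1.9687 -1.5625]
Step 4: x=[4.3069 8.3950 12.1885 16.8028] v=[2.0324 -0.8108 -0.5272 -2.7266]

Answer: 4.3069 8.3950 12.1885 16.8028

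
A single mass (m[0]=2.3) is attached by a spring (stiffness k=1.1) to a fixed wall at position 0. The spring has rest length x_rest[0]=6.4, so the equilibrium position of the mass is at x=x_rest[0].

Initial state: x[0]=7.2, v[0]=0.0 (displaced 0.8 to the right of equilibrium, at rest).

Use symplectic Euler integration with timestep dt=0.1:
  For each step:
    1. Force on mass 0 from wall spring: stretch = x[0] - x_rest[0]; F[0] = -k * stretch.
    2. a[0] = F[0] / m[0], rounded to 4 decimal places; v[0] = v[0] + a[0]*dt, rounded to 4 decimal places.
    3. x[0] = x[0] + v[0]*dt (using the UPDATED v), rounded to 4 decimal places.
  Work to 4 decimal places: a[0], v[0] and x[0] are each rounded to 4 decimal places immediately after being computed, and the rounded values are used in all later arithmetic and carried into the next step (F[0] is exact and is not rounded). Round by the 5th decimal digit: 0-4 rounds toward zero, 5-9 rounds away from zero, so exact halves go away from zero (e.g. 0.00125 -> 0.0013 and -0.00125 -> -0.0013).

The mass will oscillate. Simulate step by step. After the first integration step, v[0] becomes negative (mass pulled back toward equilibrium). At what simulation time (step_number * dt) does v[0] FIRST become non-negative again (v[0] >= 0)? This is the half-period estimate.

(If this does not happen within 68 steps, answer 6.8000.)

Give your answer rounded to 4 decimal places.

Step 0: x=[7.2000] v=[0.0000]
Step 1: x=[7.1962] v=[-0.0383]
Step 2: x=[7.1886] v=[-0.0764]
Step 3: x=[7.1772] v=[-0.1141]
Step 4: x=[7.1621] v=[-0.1513]
Step 5: x=[7.1433] v=[-0.1878]
Step 6: x=[7.1210] v=[-0.2234]
Step 7: x=[7.0952] v=[-0.2579]
Step 8: x=[7.0661] v=[-0.2912]
Step 9: x=[7.0338] v=[-0.3231]
Step 10: x=[6.9985] v=[-0.3534]
Step 11: x=[6.9603] v=[-0.3820]
Step 12: x=[6.9194] v=[-0.4088]
Step 13: x=[6.8760] v=[-0.4336]
Step 14: x=[6.8304] v=[-0.4564]
Step 15: x=[6.7827] v=[-0.4770]
Step 16: x=[6.7332] v=[-0.4953]
Step 17: x=[6.6821] v=[-0.5112]
Step 18: x=[6.6296] v=[-0.5247]
Step 19: x=[6.5760] v=[-0.5357]
Step 20: x=[6.5216] v=[-0.5441]
Step 21: x=[6.4666] v=[-0.5499]
Step 22: x=[6.4113] v=[-0.5531]
Step 23: x=[6.3559] v=[-0.5536]
Step 24: x=[6.3008] v=[-0.5515]
Step 25: x=[6.2461] v=[-0.5468]
Step 26: x=[6.1922] v=[-0.5394]
Step 27: x=[6.1393] v=[-0.5295]
Step 28: x=[6.0876] v=[-0.5170]
Step 29: x=[6.0374] v=[-0.5021]
Step 30: x=[5.9889] v=[-0.4848]
Step 31: x=[5.9424] v=[-0.4651]
Step 32: x=[5.8981] v=[-0.4432]
Step 33: x=[5.8562] v=[-0.4192]
Step 34: x=[5.8169] v=[-0.3932]
Step 35: x=[5.7804] v=[-0.3653]
Step 36: x=[5.7468] v=[-0.3357]
Step 37: x=[5.7164] v=[-0.3045]
Step 38: x=[5.6892] v=[-0.2718]
Step 39: x=[5.6654] v=[-0.2378]
Step 40: x=[5.6451] v=[-0.2027]
Step 41: x=[5.6284] v=[-0.1666]
Step 42: x=[5.6154] v=[-0.1297]
Step 43: x=[5.6062] v=[-0.0922]
Step 44: x=[5.6008] v=[-0.0542]
Step 45: x=[5.5992] v=[-0.0160]
Step 46: x=[5.6014] v=[0.0223]
First v>=0 after going negative at step 46, time=4.6000

Answer: 4.6000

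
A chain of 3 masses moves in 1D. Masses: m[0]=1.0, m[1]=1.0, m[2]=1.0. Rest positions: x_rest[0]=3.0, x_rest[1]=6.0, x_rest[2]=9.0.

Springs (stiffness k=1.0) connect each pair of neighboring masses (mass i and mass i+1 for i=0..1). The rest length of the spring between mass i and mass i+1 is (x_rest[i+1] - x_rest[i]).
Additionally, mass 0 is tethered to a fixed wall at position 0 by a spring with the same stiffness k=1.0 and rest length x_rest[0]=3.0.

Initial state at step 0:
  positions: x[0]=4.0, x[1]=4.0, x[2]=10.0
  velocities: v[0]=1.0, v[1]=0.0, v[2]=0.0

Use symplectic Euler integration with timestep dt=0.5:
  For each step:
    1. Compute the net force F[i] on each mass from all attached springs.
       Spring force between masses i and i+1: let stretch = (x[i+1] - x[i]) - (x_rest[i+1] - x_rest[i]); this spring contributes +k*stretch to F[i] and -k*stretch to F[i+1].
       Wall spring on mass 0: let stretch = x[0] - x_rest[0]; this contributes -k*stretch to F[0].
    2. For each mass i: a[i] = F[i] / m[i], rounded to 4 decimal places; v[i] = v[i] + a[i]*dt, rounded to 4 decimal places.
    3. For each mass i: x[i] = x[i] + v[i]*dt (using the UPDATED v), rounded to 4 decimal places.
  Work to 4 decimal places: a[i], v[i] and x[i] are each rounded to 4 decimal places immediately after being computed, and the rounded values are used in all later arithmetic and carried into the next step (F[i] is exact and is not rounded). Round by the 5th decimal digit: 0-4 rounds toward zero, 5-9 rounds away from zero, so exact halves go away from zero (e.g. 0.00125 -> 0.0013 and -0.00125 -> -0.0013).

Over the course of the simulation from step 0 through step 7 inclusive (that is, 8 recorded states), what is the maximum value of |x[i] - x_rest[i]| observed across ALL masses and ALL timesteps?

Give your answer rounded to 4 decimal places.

Step 0: x=[4.0000 4.0000 10.0000] v=[1.0000 0.0000 0.0000]
Step 1: x=[3.5000 5.5000 9.2500] v=[-1.0000 3.0000 -1.5000]
Step 2: x=[2.6250 7.4375 8.3125] v=[-1.7500 3.8750 -1.8750]
Step 3: x=[2.2969 8.3907 7.9063] v=[-0.6563 1.9063 -0.8125]
Step 4: x=[2.9180 7.6993 8.3712] v=[1.2422 -1.3828 0.9297]
Step 5: x=[4.0050 5.9806 9.4181] v=[2.1739 -3.4375 2.0938]
Step 6: x=[4.5846 4.6273 10.3557] v=[1.1592 -2.7066 1.8751]
Step 7: x=[4.0287 4.6955 10.6112] v=[-1.1118 0.1363 0.5109]
Max displacement = 2.3907

Answer: 2.3907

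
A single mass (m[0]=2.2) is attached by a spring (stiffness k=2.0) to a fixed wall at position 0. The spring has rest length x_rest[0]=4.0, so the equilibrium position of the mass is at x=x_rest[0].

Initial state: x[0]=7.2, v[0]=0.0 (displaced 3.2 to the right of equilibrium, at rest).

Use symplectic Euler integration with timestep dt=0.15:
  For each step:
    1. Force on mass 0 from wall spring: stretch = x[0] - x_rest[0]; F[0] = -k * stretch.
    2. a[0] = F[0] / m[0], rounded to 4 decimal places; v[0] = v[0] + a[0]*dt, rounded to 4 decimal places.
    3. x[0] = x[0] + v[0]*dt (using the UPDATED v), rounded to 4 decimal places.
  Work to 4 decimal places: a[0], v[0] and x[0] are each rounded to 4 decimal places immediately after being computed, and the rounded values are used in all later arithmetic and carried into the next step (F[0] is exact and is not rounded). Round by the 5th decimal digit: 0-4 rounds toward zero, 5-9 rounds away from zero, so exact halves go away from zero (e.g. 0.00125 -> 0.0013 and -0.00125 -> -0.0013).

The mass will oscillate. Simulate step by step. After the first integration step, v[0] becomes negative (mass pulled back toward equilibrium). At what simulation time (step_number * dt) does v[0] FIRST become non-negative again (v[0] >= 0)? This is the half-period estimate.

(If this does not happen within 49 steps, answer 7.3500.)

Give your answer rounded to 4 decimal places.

Answer: 3.3000

Derivation:
Step 0: x=[7.2000] v=[0.0000]
Step 1: x=[7.1345] v=[-0.4364]
Step 2: x=[7.0049] v=[-0.8638]
Step 3: x=[6.8139] v=[-1.2736]
Step 4: x=[6.5653] v=[-1.6573]
Step 5: x=[6.2642] v=[-2.0071]
Step 6: x=[5.9168] v=[-2.3159]
Step 7: x=[5.5302] v=[-2.5773]
Step 8: x=[5.1123] v=[-2.7860]
Step 9: x=[4.6716] v=[-2.9377]
Step 10: x=[4.2172] v=[-3.0293]
Step 11: x=[3.7584] v=[-3.0589]
Step 12: x=[3.3045] v=[-3.0260]
Step 13: x=[2.8648] v=[-2.9312]
Step 14: x=[2.4483] v=[-2.7764]
Step 15: x=[2.0636] v=[-2.5648]
Step 16: x=[1.7185] v=[-2.3007]
Step 17: x=[1.4201] v=[-1.9896]
Step 18: x=[1.1744] v=[-1.6378]
Step 19: x=[0.9865] v=[-1.2525]
Step 20: x=[0.8603] v=[-0.8416]
Step 21: x=[0.7983] v=[-0.4135]
Step 22: x=[0.8018] v=[0.0231]
First v>=0 after going negative at step 22, time=3.3000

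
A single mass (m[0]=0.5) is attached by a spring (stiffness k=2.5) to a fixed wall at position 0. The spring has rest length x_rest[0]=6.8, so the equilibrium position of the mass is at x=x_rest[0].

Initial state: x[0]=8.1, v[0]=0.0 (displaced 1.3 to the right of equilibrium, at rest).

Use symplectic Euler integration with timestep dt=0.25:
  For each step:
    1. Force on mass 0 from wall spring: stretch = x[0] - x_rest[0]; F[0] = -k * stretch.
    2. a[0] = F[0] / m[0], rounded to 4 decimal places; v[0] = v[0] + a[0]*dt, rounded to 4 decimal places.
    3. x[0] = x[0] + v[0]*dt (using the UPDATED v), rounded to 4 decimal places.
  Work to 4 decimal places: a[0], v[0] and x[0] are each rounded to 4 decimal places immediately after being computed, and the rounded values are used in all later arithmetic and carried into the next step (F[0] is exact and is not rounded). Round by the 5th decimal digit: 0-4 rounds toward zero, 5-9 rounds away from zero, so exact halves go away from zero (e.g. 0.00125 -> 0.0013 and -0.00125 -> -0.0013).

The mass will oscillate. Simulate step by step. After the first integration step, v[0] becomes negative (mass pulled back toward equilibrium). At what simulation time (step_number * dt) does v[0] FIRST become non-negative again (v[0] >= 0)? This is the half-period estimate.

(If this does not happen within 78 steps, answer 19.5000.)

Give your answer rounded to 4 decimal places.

Step 0: x=[8.1000] v=[0.0000]
Step 1: x=[7.6938] v=[-1.6250]
Step 2: x=[7.0082] v=[-2.7423]
Step 3: x=[6.2576] v=[-3.0026]
Step 4: x=[5.6765] v=[-2.3246]
Step 5: x=[5.4465] v=[-0.9202]
Step 6: x=[5.6394] v=[0.7717]
First v>=0 after going negative at step 6, time=1.5000

Answer: 1.5000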